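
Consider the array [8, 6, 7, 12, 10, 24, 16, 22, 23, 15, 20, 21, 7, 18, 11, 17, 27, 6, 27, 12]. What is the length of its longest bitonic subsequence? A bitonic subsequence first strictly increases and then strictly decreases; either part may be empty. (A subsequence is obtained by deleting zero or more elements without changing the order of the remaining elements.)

10

One longest bitonic subsequence is 6, 7, 12, 16, 22, 23, 21, 18, 17, 12 (positions 2,3,4,7,8,9,12,14,16,20): it rises to 23 then falls. Length 10 is optimal.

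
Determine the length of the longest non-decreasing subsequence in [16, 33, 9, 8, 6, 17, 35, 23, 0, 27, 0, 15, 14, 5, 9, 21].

Let dp[i] be the longest non-decreasing subsequence ending at position i. Then dp = [1, 2, 1, 1, 1, 2, 3, 3, 1, 4, 2, 3, 3, 3, 4, 5].
The maximum is 5; one witness is 0, 0, 5, 9, 21 at positions 9,11,14,15,16.

5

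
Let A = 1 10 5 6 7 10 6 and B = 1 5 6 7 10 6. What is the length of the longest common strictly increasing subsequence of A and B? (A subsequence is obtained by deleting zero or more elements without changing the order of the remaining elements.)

For each value that appears in both, track the longest common increasing run ending there.
The best achievable length is 5; one witness is 1, 5, 6, 7, 10 (A-positions 1,3,4,5,6, B-positions 1,2,3,4,5).

5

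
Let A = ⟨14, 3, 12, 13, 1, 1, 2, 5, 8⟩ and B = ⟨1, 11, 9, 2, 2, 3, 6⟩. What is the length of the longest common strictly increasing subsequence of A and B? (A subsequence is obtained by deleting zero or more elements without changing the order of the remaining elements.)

2

For each value that appears in both, track the longest common increasing run ending there.
The best achievable length is 2; one witness is 1, 2 (A-positions 5,7, B-positions 1,4).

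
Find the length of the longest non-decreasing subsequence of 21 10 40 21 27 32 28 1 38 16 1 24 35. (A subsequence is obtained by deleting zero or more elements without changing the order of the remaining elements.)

5

Let dp[i] be the longest non-decreasing subsequence ending at position i. Then dp = [1, 1, 2, 2, 3, 4, 4, 1, 5, 2, 2, 3, 5].
The maximum is 5; one witness is 21, 21, 27, 32, 38 at positions 1,4,5,6,9.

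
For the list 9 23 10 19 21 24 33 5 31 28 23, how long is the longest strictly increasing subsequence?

6

Scanning left to right, the best length ending at each element is: 9→1, 23→2, 10→2, 19→3, 21→4, 24→5, 33→6, 5→1, 31→6, 28→6, 23→5.
So the longest increasing subsequence has length 6, e.g. 9, 10, 19, 21, 24, 33.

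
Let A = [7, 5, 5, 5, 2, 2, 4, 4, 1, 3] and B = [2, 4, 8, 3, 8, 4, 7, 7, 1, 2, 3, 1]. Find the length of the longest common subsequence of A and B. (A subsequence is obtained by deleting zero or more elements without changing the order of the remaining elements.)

5

A longest common subsequence is 2, 4, 4, 1, 3 (length 5); the LCS DP confirms no longer common subsequence exists.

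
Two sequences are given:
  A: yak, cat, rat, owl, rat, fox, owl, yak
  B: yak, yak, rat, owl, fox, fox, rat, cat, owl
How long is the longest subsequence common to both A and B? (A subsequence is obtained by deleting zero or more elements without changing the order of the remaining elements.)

5

A longest common subsequence is yak, rat, owl, rat, owl (length 5); the LCS DP confirms no longer common subsequence exists.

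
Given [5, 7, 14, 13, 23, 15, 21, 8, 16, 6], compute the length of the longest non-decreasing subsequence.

5

One longest non-decreasing subsequence is 5, 7, 14, 15, 21 (positions 1,2,3,6,7), of length 5; no longer one exists.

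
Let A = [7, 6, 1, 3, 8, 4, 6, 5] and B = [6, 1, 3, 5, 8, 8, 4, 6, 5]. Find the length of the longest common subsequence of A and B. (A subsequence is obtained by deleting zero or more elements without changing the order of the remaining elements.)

7

A longest common subsequence is 6, 1, 3, 8, 4, 6, 5 (length 7); the LCS DP confirms no longer common subsequence exists.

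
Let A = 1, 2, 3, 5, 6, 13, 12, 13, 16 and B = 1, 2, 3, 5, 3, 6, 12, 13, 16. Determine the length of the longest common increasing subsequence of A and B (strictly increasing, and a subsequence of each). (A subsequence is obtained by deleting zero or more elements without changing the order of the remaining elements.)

A longest common strictly increasing subsequence is 1, 2, 3, 5, 6, 12, 13, 16 (length 8); it appears in order in both A and B, and no longer such subsequence exists.

8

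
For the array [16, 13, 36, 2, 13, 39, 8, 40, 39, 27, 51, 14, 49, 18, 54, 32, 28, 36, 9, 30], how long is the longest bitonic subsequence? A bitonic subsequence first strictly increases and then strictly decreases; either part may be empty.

One longest bitonic subsequence is 16, 36, 39, 40, 51, 49, 32, 28, 9 (positions 1,3,6,8,11,13,16,17,19): it rises to 51 then falls. Length 9 is optimal.

9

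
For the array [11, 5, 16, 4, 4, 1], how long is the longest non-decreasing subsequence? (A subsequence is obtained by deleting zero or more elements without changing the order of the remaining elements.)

Scanning left to right, the best length ending at each element is: 11→1, 5→1, 16→2, 4→1, 4→2, 1→1.
So the longest non-decreasing subsequence has length 2, e.g. 11, 16.

2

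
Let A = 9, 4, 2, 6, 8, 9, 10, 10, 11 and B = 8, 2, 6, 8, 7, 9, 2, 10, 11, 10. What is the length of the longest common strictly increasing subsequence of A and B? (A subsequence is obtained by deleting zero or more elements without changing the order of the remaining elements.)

For each value that appears in both, track the longest common increasing run ending there.
The best achievable length is 6; one witness is 2, 6, 8, 9, 10, 11 (A-positions 3,4,5,6,7,9, B-positions 2,3,4,6,8,9).

6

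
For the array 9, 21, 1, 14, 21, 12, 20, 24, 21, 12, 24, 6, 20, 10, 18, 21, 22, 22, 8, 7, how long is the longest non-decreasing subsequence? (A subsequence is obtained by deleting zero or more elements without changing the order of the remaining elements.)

One longest non-decreasing subsequence is 9, 21, 21, 21, 21, 22, 22 (positions 1,2,5,9,16,17,18), of length 7; no longer one exists.

7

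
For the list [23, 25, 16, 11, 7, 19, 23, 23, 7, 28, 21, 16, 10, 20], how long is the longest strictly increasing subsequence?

One longest increasing subsequence is 16, 19, 23, 28 (positions 3,6,7,10), of length 4; no longer one exists.

4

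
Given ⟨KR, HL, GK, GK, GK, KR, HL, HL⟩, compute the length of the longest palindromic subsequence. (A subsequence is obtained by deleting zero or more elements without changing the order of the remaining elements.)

5

Using dp[i][j] = 2 + dp[i+1][j−1] if the ends match, else max(dp[i+1][j], dp[i][j−1]):
dp[1][8] = 5. A witness is HL GK GK GK HL at positions 2,3,4,5,8.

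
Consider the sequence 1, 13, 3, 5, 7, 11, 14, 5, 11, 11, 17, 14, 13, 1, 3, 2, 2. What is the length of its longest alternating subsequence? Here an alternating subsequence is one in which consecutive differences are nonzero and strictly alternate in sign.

A longest alternating subsequence is 1, 13, 3, 7, 5, 11, 1, 3, 2 (positions 1,2,3,5,8,9,14,15,16); its 8 consecutive differences strictly alternate in sign, and length 9 is optimal.

9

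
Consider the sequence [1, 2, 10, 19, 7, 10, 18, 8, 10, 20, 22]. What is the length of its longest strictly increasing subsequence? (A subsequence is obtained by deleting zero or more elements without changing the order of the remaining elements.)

Let dp[i] be the longest increasing subsequence ending at position i. Then dp = [1, 2, 3, 4, 3, 4, 5, 4, 5, 6, 7].
The maximum is 7; one witness is 1, 2, 7, 10, 18, 20, 22 at positions 1,2,5,6,7,10,11.

7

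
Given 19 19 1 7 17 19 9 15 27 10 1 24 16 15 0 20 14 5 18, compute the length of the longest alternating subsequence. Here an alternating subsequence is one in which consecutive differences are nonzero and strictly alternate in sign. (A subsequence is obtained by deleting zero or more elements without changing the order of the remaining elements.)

11

A longest alternating subsequence is 19, 1, 17, 9, 15, 10, 24, 16, 20, 14, 18 (positions 1,3,5,7,8,10,12,13,16,17,19); its 10 consecutive differences strictly alternate in sign, and length 11 is optimal.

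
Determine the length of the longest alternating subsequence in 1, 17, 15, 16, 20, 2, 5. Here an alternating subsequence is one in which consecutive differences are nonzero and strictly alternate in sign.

6

A longest alternating subsequence is 1, 17, 15, 16, 2, 5 (positions 1,2,3,4,6,7); its 5 consecutive differences strictly alternate in sign, and length 6 is optimal.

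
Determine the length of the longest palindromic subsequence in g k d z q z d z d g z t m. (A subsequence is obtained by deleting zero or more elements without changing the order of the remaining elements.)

7

Using dp[i][j] = 2 + dp[i+1][j−1] if the ends match, else max(dp[i+1][j], dp[i][j−1]):
dp[1][13] = 7. A witness is gdzdzdg at positions 1,3,4,7,8,9,10.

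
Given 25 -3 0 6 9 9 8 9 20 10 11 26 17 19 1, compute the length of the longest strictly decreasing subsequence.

4

One longest decreasing subsequence is 25, 9, 8, 1 (positions 1,5,7,15), of length 4; no longer one exists.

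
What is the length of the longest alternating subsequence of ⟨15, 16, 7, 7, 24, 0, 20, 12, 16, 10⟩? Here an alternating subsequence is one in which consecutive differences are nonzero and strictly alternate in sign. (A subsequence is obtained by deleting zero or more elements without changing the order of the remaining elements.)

A longest alternating subsequence is 15, 16, 7, 24, 0, 20, 12, 16, 10 (positions 1,2,3,5,6,7,8,9,10); its 8 consecutive differences strictly alternate in sign, and length 9 is optimal.

9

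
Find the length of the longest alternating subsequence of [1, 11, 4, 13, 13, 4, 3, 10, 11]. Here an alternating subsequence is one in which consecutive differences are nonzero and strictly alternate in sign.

Track the best alternating length ending on an up-step vs a down-step at each position: up/down = 1/1, 2/1, 2/3, 4/1, 4/1, 2/5, 2/5, 6/5, 6/5.
The maximum over both is 6; one such subsequence is 1, 11, 4, 13, 4, 10.

6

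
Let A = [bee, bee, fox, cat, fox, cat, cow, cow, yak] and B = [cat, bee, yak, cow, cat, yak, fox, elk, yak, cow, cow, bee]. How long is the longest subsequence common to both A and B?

A longest common subsequence is bee, cat, fox, cow, cow (length 5); the LCS DP confirms no longer common subsequence exists.

5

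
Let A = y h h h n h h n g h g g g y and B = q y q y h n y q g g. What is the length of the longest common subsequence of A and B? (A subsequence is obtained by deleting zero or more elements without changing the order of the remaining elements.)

Backtracking the LCS table gives one alignment: y (A1,B4) → h (A4,B5) → n (A5,B6) → g (A12,B9) → g (A13,B10).
So the longest common subsequence has length 5.

5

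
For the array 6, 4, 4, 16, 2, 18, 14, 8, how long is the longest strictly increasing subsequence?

One longest increasing subsequence is 6, 16, 18 (positions 1,4,6), of length 3; no longer one exists.

3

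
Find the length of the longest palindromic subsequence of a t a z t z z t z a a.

10

One longest palindromic subsequence is aaztzztzaa (positions 1,3,4,5,6,7,8,9,10,11); it reads the same forward and backward, and the interval DP gives dp[1][11] = 10.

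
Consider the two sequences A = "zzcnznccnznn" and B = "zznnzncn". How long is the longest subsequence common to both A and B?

7

Backtracking the LCS table gives one alignment: z (A1,B1) → z (A2,B2) → n (A4,B4) → z (A5,B5) → n (A6,B6) → c (A8,B7) → n (A12,B8).
So the longest common subsequence has length 7.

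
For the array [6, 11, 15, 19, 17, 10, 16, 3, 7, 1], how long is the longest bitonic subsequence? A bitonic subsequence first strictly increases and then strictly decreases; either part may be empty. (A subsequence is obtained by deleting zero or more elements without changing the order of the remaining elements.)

Let inc[i] be the LIS ending at i and dec[i] the longest strictly decreasing subsequence starting at i. inc = [1, 2, 3, 4, 4, 2, 4, 1, 2, 1], dec = [3, 4, 4, 5, 4, 3, 3, 2, 2, 1].
max_i inc[i]+dec[i]−1 = 8, with one witness 6, 11, 15, 19, 17, 16, 7, 1.

8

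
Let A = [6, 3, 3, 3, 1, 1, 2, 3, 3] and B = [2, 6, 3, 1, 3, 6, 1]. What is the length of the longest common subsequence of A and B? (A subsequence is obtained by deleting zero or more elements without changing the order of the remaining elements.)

Backtracking the LCS table gives one alignment: 6 (A1,B2) → 3 (A2,B3) → 3 (A3,B5) → 1 (A6,B7).
So the longest common subsequence has length 4.

4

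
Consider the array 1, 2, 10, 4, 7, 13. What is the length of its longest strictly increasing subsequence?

5

One longest increasing subsequence is 1, 2, 4, 7, 13 (positions 1,2,4,5,6), of length 5; no longer one exists.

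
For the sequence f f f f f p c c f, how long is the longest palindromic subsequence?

One longest palindromic subsequence is ffffff (positions 1,2,3,4,5,9); it reads the same forward and backward, and the interval DP gives dp[1][9] = 6.

6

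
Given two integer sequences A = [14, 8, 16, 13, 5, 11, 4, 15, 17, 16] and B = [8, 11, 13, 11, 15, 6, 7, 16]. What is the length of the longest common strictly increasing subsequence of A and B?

A longest common strictly increasing subsequence is 8, 11, 15, 16 (length 4); it appears in order in both A and B, and no longer such subsequence exists.

4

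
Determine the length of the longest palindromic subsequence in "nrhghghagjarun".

9

One longest palindromic subsequence is nrghghgrn (positions 1,2,4,5,6,7,9,12,14); it reads the same forward and backward, and the interval DP gives dp[1][14] = 9.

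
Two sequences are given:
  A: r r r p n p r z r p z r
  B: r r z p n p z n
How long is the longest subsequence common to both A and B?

A longest common subsequence is rrpnpz (length 6); the LCS DP confirms no longer common subsequence exists.

6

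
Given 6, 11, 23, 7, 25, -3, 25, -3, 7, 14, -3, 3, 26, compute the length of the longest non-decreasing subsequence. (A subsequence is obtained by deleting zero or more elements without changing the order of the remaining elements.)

6

One longest non-decreasing subsequence is 6, 11, 23, 25, 25, 26 (positions 1,2,3,5,7,13), of length 6; no longer one exists.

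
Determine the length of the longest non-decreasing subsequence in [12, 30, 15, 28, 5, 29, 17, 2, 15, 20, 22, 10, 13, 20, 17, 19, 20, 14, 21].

7

Scanning left to right, the best length ending at each element is: 12→1, 30→2, 15→2, 28→3, 5→1, 29→4, 17→3, 2→1, 15→3, 20→4, 22→5, 10→2, 13→3, 20→5, 17→4, 19→5, 20→6, 14→4, 21→7.
So the longest non-decreasing subsequence has length 7, e.g. 12, 15, 17, 20, 20, 20, 21.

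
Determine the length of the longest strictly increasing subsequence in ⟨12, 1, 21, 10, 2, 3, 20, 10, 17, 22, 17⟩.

6

Scanning left to right, the best length ending at each element is: 12→1, 1→1, 21→2, 10→2, 2→2, 3→3, 20→4, 10→4, 17→5, 22→6, 17→5.
So the longest increasing subsequence has length 6, e.g. 1, 2, 3, 10, 17, 22.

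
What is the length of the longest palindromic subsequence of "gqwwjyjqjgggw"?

Using dp[i][j] = 2 + dp[i+1][j−1] if the ends match, else max(dp[i+1][j], dp[i][j−1]):
dp[1][13] = 7. A witness is gqjyjqg at positions 1,2,5,6,7,8,12.

7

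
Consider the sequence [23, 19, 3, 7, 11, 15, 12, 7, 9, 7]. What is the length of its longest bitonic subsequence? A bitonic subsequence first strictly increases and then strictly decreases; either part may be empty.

7

One longest bitonic subsequence is 3, 7, 11, 15, 12, 9, 7 (positions 3,4,5,6,7,9,10): it rises to 15 then falls. Length 7 is optimal.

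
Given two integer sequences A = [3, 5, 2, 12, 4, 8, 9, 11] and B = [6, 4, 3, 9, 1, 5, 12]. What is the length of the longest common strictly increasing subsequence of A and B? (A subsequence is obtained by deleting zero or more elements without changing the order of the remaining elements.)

3

A longest common strictly increasing subsequence is 3, 5, 12 (length 3); it appears in order in both A and B, and no longer such subsequence exists.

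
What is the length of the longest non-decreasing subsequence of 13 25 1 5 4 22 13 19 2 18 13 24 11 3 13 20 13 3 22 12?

Let dp[i] be the longest non-decreasing subsequence ending at position i. Then dp = [1, 2, 1, 2, 2, 3, 3, 4, 2, 4, 4, 5, 3, 3, 5, 6, 6, 4, 7, 5].
The maximum is 7; one witness is 1, 5, 13, 13, 13, 20, 22 at positions 3,4,7,11,15,16,19.

7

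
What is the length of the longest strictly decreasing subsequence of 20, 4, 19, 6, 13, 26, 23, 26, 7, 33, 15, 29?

4

One longest decreasing subsequence is 20, 19, 13, 7 (positions 1,3,5,9), of length 4; no longer one exists.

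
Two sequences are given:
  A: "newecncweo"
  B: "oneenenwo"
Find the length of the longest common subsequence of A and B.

A longest common subsequence is neenwo (length 6); the LCS DP confirms no longer common subsequence exists.

6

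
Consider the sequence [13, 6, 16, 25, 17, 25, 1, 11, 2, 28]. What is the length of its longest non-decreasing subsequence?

Scanning left to right, the best length ending at each element is: 13→1, 6→1, 16→2, 25→3, 17→3, 25→4, 1→1, 11→2, 2→2, 28→5.
So the longest non-decreasing subsequence has length 5, e.g. 13, 16, 25, 25, 28.

5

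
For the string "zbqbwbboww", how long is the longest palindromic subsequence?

5

One longest palindromic subsequence is bbwbb (positions 2,4,5,6,7); it reads the same forward and backward, and the interval DP gives dp[1][10] = 5.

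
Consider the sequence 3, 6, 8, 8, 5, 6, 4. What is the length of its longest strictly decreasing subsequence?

Let dp[i] be the longest decreasing subsequence ending at position i. Then dp = [1, 1, 1, 1, 2, 2, 3].
The maximum is 3; one witness is 6, 5, 4 at positions 2,5,7.

3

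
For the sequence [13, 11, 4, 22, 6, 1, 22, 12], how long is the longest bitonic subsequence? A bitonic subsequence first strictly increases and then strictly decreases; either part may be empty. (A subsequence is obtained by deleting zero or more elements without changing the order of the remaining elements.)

Let inc[i] be the LIS ending at i and dec[i] the longest strictly decreasing subsequence starting at i. inc = [1, 1, 1, 2, 2, 1, 3, 3], dec = [4, 3, 2, 3, 2, 1, 2, 1].
max_i inc[i]+dec[i]−1 = 4, with one witness 13, 11, 6, 1.

4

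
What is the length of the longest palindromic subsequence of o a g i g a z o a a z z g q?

7

Using dp[i][j] = 2 + dp[i+1][j−1] if the ends match, else max(dp[i+1][j], dp[i][j−1]):
dp[1][14] = 7. A witness is oagigao at positions 1,2,3,4,5,6,8.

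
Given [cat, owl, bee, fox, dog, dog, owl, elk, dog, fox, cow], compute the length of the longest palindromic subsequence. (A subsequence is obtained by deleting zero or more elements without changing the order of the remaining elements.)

One longest palindromic subsequence is fox dog elk dog fox (positions 4,5,8,9,10); it reads the same forward and backward, and the interval DP gives dp[1][11] = 5.

5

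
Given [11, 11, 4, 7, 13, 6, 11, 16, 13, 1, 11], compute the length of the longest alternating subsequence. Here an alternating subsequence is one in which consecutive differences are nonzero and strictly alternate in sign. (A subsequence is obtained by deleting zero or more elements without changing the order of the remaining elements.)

A longest alternating subsequence is 11, 4, 7, 6, 11, 1, 11 (positions 1,3,4,6,7,10,11); its 6 consecutive differences strictly alternate in sign, and length 7 is optimal.

7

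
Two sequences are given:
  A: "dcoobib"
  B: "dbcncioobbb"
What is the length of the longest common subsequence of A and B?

A longest common subsequence is dcoobb (length 6); the LCS DP confirms no longer common subsequence exists.

6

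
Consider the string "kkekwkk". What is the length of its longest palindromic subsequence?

5

One longest palindromic subsequence is kkwkk (positions 1,2,5,6,7); it reads the same forward and backward, and the interval DP gives dp[1][7] = 5.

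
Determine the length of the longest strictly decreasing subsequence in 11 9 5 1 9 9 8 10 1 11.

4

One longest decreasing subsequence is 11, 9, 5, 1 (positions 1,2,3,4), of length 4; no longer one exists.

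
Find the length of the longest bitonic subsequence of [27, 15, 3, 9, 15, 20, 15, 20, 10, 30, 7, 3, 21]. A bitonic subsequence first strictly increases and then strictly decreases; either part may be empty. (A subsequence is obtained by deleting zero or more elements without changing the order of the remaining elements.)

8

One longest bitonic subsequence is 3, 9, 15, 20, 15, 10, 7, 3 (positions 3,4,5,6,7,9,11,12): it rises to 20 then falls. Length 8 is optimal.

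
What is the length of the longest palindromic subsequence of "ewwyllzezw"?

5

Using dp[i][j] = 2 + dp[i+1][j−1] if the ends match, else max(dp[i+1][j], dp[i][j−1]):
dp[1][10] = 5. A witness is wzezw at positions 2,7,8,9,10.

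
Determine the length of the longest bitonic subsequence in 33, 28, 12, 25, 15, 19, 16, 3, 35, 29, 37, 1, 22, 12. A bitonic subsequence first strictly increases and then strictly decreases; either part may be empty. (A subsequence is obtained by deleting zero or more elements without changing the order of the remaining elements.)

One longest bitonic subsequence is 33, 28, 25, 19, 16, 3, 1 (positions 1,2,4,6,7,8,12): it rises to 33 then falls. Length 7 is optimal.

7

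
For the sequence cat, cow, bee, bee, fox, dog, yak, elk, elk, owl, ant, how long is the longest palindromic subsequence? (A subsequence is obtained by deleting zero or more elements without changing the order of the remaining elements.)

2

One longest palindromic subsequence is elk elk (positions 8,9); it reads the same forward and backward, and the interval DP gives dp[1][11] = 2.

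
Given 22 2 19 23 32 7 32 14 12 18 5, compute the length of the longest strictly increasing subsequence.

Scanning left to right, the best length ending at each element is: 22→1, 2→1, 19→2, 23→3, 32→4, 7→2, 32→4, 14→3, 12→3, 18→4, 5→2.
So the longest increasing subsequence has length 4, e.g. 2, 19, 23, 32.

4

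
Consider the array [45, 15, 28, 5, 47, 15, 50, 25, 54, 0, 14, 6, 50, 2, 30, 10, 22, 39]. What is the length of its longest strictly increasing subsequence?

Let dp[i] be the longest increasing subsequence ending at position i. Then dp = [1, 1, 2, 1, 3, 2, 4, 3, 5, 1, 2, 2, 4, 2, 4, 3, 4, 5].
The maximum is 5; one witness is 15, 28, 47, 50, 54 at positions 2,3,5,7,9.

5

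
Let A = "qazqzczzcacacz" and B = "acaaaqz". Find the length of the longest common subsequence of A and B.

A longest common subsequence is acaaz (length 5); the LCS DP confirms no longer common subsequence exists.

5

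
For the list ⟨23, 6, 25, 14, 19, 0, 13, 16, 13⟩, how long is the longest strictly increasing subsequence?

3

Scanning left to right, the best length ending at each element is: 23→1, 6→1, 25→2, 14→2, 19→3, 0→1, 13→2, 16→3, 13→2.
So the longest increasing subsequence has length 3, e.g. 6, 14, 19.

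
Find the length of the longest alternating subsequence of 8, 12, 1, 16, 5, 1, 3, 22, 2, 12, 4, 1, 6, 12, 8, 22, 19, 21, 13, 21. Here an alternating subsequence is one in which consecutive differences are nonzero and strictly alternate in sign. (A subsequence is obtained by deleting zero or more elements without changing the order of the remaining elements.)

16

Track the best alternating length ending on an up-step vs a down-step at each position: up/down = 1/1, 2/1, 1/3, 4/1, 4/5, 1/5, 6/5, 6/1, 6/7, 8/7, 8/9, 1/9, 10/9, 10/7, 10/11, 12/1, 12/13, 14/13, 12/15, 16/13.
The maximum over both is 16; one such subsequence is 8, 12, 1, 16, 1, 3, 2, 12, 4, 12, 8, 22, 19, 21, 13, 21.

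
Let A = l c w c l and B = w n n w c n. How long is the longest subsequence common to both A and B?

2

A longest common subsequence is wc (length 2); the LCS DP confirms no longer common subsequence exists.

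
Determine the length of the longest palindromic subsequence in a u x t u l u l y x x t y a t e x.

8

Using dp[i][j] = 2 + dp[i+1][j−1] if the ends match, else max(dp[i+1][j], dp[i][j−1]):
dp[1][17] = 8. A witness is xtyxxytx at positions 3,4,9,10,11,13,15,17.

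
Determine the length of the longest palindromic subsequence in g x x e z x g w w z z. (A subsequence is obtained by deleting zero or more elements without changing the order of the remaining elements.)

5

Using dp[i][j] = 2 + dp[i+1][j−1] if the ends match, else max(dp[i+1][j], dp[i][j−1]):
dp[1][11] = 5. A witness is gxzxg at positions 1,2,5,6,7.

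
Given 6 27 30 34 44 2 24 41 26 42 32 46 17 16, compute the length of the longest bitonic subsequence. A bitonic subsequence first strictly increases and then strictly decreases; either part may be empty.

Let inc[i] be the LIS ending at i and dec[i] the longest strictly decreasing subsequence starting at i. inc = [1, 2, 3, 4, 5, 1, 2, 5, 3, 6, 4, 7, 2, 2], dec = [2, 4, 4, 4, 5, 1, 3, 4, 3, 4, 3, 3, 2, 1].
max_i inc[i]+dec[i]−1 = 9, with one witness 6, 27, 30, 34, 44, 42, 32, 17, 16.

9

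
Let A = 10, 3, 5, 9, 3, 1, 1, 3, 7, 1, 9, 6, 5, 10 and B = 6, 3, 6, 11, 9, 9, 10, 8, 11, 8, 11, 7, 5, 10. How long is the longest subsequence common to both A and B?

5

A longest common subsequence is 3, 9, 7, 5, 10 (length 5); the LCS DP confirms no longer common subsequence exists.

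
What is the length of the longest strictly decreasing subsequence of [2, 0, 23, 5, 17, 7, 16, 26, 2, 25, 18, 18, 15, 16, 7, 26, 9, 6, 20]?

Let dp[i] be the longest decreasing subsequence ending at position i. Then dp = [1, 2, 1, 2, 2, 3, 3, 1, 4, 2, 3, 3, 4, 4, 5, 1, 5, 6, 3].
The maximum is 6; one witness is 23, 17, 16, 15, 7, 6 at positions 3,5,7,13,15,18.

6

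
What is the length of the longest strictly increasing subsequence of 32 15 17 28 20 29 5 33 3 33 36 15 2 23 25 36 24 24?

6

Let dp[i] be the longest increasing subsequence ending at position i. Then dp = [1, 1, 2, 3, 3, 4, 1, 5, 1, 5, 6, 2, 1, 4, 5, 6, 5, 5].
The maximum is 6; one witness is 15, 17, 28, 29, 33, 36 at positions 2,3,4,6,8,11.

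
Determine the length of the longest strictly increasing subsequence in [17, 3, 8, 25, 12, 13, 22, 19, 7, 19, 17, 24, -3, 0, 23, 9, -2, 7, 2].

Scanning left to right, the best length ending at each element is: 17→1, 3→1, 8→2, 25→3, 12→3, 13→4, 22→5, 19→5, 7→2, 19→5, 17→5, 24→6, -3→1, 0→2, 23→6, 9→3, -2→2, 7→3, 2→3.
So the longest increasing subsequence has length 6, e.g. 3, 8, 12, 13, 22, 24.

6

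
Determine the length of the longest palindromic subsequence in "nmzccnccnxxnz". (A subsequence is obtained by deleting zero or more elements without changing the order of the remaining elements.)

One longest palindromic subsequence is zccnccz (positions 3,4,5,6,7,8,13); it reads the same forward and backward, and the interval DP gives dp[1][13] = 7.

7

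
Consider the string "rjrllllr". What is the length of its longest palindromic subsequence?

One longest palindromic subsequence is rllllr (positions 1,4,5,6,7,8); it reads the same forward and backward, and the interval DP gives dp[1][8] = 6.

6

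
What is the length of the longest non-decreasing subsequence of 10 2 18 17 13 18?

Scanning left to right, the best length ending at each element is: 10→1, 2→1, 18→2, 17→2, 13→2, 18→3.
So the longest non-decreasing subsequence has length 3, e.g. 10, 18, 18.

3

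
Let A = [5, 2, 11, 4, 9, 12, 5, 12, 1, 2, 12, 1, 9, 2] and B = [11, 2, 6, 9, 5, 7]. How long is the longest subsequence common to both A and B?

Backtracking the LCS table gives one alignment: 2 (A2,B2) → 9 (A5,B4) → 5 (A7,B5).
So the longest common subsequence has length 3.

3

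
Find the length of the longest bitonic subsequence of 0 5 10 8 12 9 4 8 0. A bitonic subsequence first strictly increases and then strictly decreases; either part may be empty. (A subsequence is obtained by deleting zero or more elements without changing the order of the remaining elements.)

7

One longest bitonic subsequence is 0, 5, 10, 12, 9, 8, 0 (positions 1,2,3,5,6,8,9): it rises to 12 then falls. Length 7 is optimal.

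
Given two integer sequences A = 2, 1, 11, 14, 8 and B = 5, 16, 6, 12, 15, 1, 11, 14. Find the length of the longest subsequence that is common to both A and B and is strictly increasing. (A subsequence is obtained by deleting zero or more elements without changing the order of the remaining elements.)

For each value that appears in both, track the longest common increasing run ending there.
The best achievable length is 3; one witness is 1, 11, 14 (A-positions 2,3,4, B-positions 6,7,8).

3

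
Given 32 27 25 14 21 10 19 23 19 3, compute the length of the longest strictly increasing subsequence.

One longest increasing subsequence is 14, 21, 23 (positions 4,5,8), of length 3; no longer one exists.

3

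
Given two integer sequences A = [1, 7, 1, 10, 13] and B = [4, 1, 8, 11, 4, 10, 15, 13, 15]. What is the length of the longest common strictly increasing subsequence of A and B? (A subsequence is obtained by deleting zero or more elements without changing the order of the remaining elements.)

3

For each value that appears in both, track the longest common increasing run ending there.
The best achievable length is 3; one witness is 1, 10, 13 (A-positions 1,4,5, B-positions 2,6,8).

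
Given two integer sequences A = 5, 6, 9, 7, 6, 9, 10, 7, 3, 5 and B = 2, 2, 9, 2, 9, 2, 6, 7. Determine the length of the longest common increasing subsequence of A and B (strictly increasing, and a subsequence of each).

For each value that appears in both, track the longest common increasing run ending there.
The best achievable length is 2; one witness is 6, 7 (A-positions 2,4, B-positions 7,8).

2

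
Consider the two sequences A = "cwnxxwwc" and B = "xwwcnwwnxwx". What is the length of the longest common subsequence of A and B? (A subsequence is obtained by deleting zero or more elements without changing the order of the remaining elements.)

5

Backtracking the LCS table gives one alignment: c (A1,B4) → w (A2,B7) → n (A3,B8) → x (A4,B9) → x (A5,B11).
So the longest common subsequence has length 5.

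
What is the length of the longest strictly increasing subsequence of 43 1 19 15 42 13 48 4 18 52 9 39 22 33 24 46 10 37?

One longest increasing subsequence is 1, 15, 18, 22, 33, 46 (positions 2,4,9,13,14,16), of length 6; no longer one exists.

6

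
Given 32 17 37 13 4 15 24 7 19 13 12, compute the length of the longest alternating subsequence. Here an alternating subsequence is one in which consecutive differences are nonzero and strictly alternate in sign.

8

Track the best alternating length ending on an up-step vs a down-step at each position: up/down = 1/1, 1/2, 3/1, 1/4, 1/4, 5/4, 5/4, 5/6, 7/6, 7/8, 7/8.
The maximum over both is 8; one such subsequence is 32, 17, 37, 13, 15, 7, 19, 13.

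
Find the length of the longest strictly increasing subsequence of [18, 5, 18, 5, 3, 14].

Scanning left to right, the best length ending at each element is: 18→1, 5→1, 18→2, 5→1, 3→1, 14→2.
So the longest increasing subsequence has length 2, e.g. 5, 18.

2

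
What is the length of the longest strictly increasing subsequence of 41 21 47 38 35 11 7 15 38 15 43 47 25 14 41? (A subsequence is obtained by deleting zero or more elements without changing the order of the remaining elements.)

5

One longest increasing subsequence is 21, 35, 38, 43, 47 (positions 2,5,9,11,12), of length 5; no longer one exists.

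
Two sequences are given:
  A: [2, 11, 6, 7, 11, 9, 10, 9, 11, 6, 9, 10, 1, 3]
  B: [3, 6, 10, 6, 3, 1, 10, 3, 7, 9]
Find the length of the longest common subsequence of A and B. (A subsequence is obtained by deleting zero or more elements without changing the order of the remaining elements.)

A longest common subsequence is 6, 10, 6, 10, 3 (length 5); the LCS DP confirms no longer common subsequence exists.

5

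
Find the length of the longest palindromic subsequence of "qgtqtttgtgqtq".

One longest palindromic subsequence is qtqttttqtq (positions 1,3,4,5,6,7,9,11,12,13); it reads the same forward and backward, and the interval DP gives dp[1][13] = 10.

10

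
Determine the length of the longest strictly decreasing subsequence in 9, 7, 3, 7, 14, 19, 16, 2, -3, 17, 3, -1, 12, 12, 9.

One longest decreasing subsequence is 9, 7, 3, 2, -3 (positions 1,2,3,8,9), of length 5; no longer one exists.

5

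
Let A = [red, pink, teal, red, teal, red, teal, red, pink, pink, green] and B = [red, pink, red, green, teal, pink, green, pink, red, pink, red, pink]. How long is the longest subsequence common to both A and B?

A longest common subsequence is red, pink, red, teal, red, red, pink (length 7); the LCS DP confirms no longer common subsequence exists.

7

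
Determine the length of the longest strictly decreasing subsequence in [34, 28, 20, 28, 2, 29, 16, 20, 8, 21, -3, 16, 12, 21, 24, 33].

One longest decreasing subsequence is 34, 28, 20, 16, 8, -3 (positions 1,2,3,7,9,11), of length 6; no longer one exists.

6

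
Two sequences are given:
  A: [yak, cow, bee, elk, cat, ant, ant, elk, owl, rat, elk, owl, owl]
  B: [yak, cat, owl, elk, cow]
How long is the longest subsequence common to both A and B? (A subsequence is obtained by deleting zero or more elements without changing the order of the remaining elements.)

A longest common subsequence is yak, cat, owl, elk (length 4); the LCS DP confirms no longer common subsequence exists.

4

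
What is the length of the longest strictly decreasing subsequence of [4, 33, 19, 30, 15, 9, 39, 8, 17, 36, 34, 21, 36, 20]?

One longest decreasing subsequence is 33, 19, 15, 9, 8 (positions 2,3,5,6,8), of length 5; no longer one exists.

5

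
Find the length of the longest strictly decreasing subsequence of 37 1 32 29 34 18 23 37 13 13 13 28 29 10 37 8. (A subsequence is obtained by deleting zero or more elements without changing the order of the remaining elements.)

7

One longest decreasing subsequence is 37, 32, 29, 18, 13, 10, 8 (positions 1,3,4,6,9,14,16), of length 7; no longer one exists.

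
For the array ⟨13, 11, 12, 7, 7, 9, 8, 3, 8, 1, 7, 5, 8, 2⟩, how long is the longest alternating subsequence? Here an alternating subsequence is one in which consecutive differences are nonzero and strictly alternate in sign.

A longest alternating subsequence is 13, 11, 12, 7, 9, 3, 8, 1, 7, 5, 8, 2 (positions 1,2,3,4,6,8,9,10,11,12,13,14); its 11 consecutive differences strictly alternate in sign, and length 12 is optimal.

12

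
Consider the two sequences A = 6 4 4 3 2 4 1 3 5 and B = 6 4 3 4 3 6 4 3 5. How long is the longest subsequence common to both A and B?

7

Backtracking the LCS table gives one alignment: 6 (A1,B1) → 4 (A2,B2) → 4 (A3,B4) → 3 (A4,B5) → 4 (A6,B7) → 3 (A8,B8) → 5 (A9,B9).
So the longest common subsequence has length 7.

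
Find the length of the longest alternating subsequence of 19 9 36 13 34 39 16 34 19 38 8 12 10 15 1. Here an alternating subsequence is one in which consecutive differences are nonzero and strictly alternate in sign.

Track the best alternating length ending on an up-step vs a down-step at each position: up/down = 1/1, 1/2, 3/1, 3/4, 5/4, 5/1, 5/6, 7/6, 7/8, 9/6, 1/10, 11/10, 11/12, 13/10, 1/14.
The maximum over both is 14; one such subsequence is 19, 9, 36, 13, 34, 16, 34, 19, 38, 8, 12, 10, 15, 1.

14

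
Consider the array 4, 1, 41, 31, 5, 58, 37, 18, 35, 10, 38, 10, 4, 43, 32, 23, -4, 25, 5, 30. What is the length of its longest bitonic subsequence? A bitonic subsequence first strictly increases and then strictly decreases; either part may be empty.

9

One longest bitonic subsequence is 4, 5, 18, 35, 38, 43, 32, 25, 5 (positions 1,5,8,9,11,14,15,18,19): it rises to 43 then falls. Length 9 is optimal.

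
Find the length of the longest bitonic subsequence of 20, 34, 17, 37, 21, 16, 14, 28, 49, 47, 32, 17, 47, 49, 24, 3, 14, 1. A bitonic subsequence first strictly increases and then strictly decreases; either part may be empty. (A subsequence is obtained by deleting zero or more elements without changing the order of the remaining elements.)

Let inc[i] be the LIS ending at i and dec[i] the longest strictly decreasing subsequence starting at i. inc = [1, 2, 1, 3, 2, 1, 1, 3, 4, 4, 4, 2, 5, 6, 3, 1, 2, 1], dec = [6, 6, 5, 6, 5, 4, 3, 4, 6, 5, 4, 3, 4, 4, 3, 2, 2, 1].
max_i inc[i]+dec[i]−1 = 9, with one witness 20, 34, 37, 49, 47, 32, 24, 14, 1.

9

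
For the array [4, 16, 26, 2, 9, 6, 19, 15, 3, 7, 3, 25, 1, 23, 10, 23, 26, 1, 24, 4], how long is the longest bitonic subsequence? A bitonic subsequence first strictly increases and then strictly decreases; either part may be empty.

8

Let inc[i] be the LIS ending at i and dec[i] the longest strictly decreasing subsequence starting at i. inc = [1, 2, 3, 1, 2, 2, 3, 3, 2, 3, 2, 4, 1, 4, 4, 5, 6, 1, 6, 3], dec = [3, 5, 6, 2, 4, 3, 5, 4, 2, 3, 2, 4, 1, 3, 2, 2, 3, 1, 2, 1].
max_i inc[i]+dec[i]−1 = 8, with one witness 4, 16, 26, 19, 15, 7, 3, 1.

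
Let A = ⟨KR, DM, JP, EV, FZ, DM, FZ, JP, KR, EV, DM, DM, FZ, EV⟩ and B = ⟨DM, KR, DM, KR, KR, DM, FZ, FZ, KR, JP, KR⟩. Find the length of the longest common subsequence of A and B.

A longest common subsequence is KR, DM, FZ, FZ, JP, KR (length 6); the LCS DP confirms no longer common subsequence exists.

6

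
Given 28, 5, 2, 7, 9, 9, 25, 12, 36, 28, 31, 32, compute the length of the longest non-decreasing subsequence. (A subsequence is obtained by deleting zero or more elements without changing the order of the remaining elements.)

8

Scanning left to right, the best length ending at each element is: 28→1, 5→1, 2→1, 7→2, 9→3, 9→4, 25→5, 12→5, 36→6, 28→6, 31→7, 32→8.
So the longest non-decreasing subsequence has length 8, e.g. 5, 7, 9, 9, 25, 28, 31, 32.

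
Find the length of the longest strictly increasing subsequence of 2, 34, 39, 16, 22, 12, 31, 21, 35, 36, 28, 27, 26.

One longest increasing subsequence is 2, 16, 22, 31, 35, 36 (positions 1,4,5,7,9,10), of length 6; no longer one exists.

6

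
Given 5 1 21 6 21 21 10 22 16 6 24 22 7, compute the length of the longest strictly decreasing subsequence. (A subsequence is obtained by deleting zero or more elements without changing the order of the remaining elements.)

Scanning left to right, the best length ending at each element is: 5→1, 1→2, 21→1, 6→2, 21→1, 21→1, 10→2, 22→1, 16→2, 6→3, 24→1, 22→2, 7→3.
So the longest decreasing subsequence has length 3, e.g. 21, 10, 6.

3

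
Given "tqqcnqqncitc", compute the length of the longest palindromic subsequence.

One longest palindromic subsequence is tcnqqnct (positions 1,4,5,6,7,8,9,11); it reads the same forward and backward, and the interval DP gives dp[1][12] = 8.

8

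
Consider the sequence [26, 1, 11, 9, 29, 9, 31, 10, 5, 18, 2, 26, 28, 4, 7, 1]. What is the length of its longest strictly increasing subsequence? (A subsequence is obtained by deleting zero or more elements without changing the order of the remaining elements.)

6

Let dp[i] be the longest increasing subsequence ending at position i. Then dp = [1, 1, 2, 2, 3, 2, 4, 3, 2, 4, 2, 5, 6, 3, 4, 1].
The maximum is 6; one witness is 1, 9, 10, 18, 26, 28 at positions 2,4,8,10,12,13.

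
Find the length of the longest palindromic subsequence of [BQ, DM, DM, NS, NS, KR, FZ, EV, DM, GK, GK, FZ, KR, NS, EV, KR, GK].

8

One longest palindromic subsequence is NS KR FZ GK GK FZ KR NS (positions 5,6,7,10,11,12,13,14); it reads the same forward and backward, and the interval DP gives dp[1][17] = 8.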